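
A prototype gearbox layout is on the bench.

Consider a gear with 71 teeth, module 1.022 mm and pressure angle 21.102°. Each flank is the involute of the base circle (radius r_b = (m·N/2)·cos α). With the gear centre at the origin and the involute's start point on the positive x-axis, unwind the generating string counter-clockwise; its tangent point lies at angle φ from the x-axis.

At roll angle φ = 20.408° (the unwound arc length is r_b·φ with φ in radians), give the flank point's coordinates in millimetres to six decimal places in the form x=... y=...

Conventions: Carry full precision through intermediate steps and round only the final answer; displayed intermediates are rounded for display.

x=35.927542 y=0.503415

class = single-mesh tooth geometry [base-circle involute, m = 1.022, 71T]
pitch radius r_p = m·N/2 = 1.022·71/2 = 36.281000
base radius r_b = r_p·cos α = 36.281000·cos 21.102° = 33.848031
roll angle φ = 20.408° = 0.35618679 rad
x = r_b·(cos φ + φ·sin φ) = 35.927542
y = r_b·(sin φ − φ·cos φ) = 0.503415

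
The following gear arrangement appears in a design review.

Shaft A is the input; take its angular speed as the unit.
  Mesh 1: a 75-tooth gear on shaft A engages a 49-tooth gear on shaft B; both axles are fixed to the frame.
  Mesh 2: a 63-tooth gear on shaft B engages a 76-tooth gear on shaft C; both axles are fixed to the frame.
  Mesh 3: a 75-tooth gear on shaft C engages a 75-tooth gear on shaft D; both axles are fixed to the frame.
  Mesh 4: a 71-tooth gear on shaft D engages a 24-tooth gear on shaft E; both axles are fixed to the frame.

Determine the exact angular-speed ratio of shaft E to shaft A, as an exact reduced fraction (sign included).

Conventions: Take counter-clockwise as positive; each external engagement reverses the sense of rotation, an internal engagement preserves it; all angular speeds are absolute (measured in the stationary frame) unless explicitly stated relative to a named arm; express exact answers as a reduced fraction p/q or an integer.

15975/4256

class = fixed-axis compound train [4 meshes; 4 ratios multiply, 4 sense flips]
mesh 1 [75T→49T]: running ratio 75/49, sense −
mesh 2 [63T→76T]: running ratio 675/532, sense +
mesh 3 [75T→75T]: running ratio 675/532, sense −
mesh 4 [71T→24T]: running ratio 15975/4256, sense +
ω_out/ω_in = 15975/4256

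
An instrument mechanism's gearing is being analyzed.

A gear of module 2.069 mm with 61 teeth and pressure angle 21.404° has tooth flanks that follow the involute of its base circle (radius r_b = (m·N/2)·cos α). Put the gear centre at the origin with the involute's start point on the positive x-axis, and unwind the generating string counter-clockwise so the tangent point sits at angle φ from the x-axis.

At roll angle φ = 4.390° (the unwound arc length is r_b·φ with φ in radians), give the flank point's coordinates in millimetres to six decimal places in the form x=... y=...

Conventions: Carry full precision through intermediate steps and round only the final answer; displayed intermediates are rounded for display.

topology: single-mesh involute geometry — m = 2.069, N = 61
pitch radius r_p = m·N/2 = 2.069·61/2 = 63.104500
base radius r_b = r_p·cos α = 63.104500·cos 21.404° = 58.752204
roll angle φ = 4.390° = 0.07661995 rad
x = r_b·(cos φ + φ·sin φ) = 58.924407
y = r_b·(sin φ − φ·cos φ) = 0.008804

x=58.924407 y=0.008804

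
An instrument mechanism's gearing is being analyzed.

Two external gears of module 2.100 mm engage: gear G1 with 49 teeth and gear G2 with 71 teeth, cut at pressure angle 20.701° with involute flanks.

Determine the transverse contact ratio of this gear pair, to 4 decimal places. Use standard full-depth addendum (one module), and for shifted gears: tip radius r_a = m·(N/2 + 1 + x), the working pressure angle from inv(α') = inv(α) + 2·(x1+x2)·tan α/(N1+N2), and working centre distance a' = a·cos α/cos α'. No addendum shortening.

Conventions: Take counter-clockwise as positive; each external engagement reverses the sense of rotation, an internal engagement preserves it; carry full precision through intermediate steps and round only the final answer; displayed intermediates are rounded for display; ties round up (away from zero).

1.7421

class = single-mesh tooth geometry [involute pair 49T × 71T, m = 2.100]
base radii: r_b1 = 48.128278, r_b2 = 69.736893
tip radii: r_a1 = 53.550000, r_a2 = 76.650000
no profile shift: α' = α, a' = a
action lengths: √(r_a1²−r_b1²) = 23.479169, √(r_a2²−r_b2²) = 31.811764
base pitch p_b = π·m·cos α = 6.171406
CR = (23.479169 + 31.811764 − 126.000000·sin 20.70100°)/6.171406 = 1.742074
contact ratio ≈ 1.7421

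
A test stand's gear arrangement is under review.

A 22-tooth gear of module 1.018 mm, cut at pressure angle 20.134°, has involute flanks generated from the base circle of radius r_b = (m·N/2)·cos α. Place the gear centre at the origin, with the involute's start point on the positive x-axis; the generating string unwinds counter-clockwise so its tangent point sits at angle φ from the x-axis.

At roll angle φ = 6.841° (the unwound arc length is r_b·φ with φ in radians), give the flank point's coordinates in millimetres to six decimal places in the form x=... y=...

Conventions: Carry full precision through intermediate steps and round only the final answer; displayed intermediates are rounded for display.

class = single-mesh tooth geometry [base-circle involute, m = 1.018, 22T]
pitch radius r_p = m·N/2 = 1.018·22/2 = 11.198000
base radius r_b = r_p·cos α = 11.198000·cos 20.134° = 10.513692
roll angle φ = 6.841° = 0.11939797 rad
x = r_b·(cos φ + φ·sin φ) = 10.588366
y = r_b·(sin φ − φ·cos φ) = 0.005957

x=10.588366 y=0.005957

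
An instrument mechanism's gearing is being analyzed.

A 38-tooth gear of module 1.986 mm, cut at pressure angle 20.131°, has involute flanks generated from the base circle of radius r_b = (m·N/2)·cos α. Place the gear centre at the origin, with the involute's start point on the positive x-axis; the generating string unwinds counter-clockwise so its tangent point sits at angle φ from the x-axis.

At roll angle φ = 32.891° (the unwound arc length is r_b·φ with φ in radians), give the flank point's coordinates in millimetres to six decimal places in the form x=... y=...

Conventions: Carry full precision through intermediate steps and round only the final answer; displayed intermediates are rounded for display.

x=40.794169 y=2.161316

recognized (one wheel, involute flank): single-mesh tooth geometry, m = 1.986, N = 38
pitch radius r_p = m·N/2 = 1.986·38/2 = 37.734000
base radius r_b = r_p·cos α = 37.734000·cos 20.131° = 35.428761
roll angle φ = 32.891° = 0.57405624 rad
x = r_b·(cos φ + φ·sin φ) = 40.794169
y = r_b·(sin φ − φ·cos φ) = 2.161316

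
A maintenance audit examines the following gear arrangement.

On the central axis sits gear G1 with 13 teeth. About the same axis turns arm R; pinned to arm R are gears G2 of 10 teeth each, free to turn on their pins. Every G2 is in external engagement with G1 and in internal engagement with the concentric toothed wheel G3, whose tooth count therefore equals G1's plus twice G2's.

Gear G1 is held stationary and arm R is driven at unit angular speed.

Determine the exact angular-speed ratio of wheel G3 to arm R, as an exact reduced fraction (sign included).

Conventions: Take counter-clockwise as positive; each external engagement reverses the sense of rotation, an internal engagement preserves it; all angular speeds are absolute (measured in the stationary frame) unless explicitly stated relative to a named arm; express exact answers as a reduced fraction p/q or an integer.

46/33

topology: planetary set — G1 13T / G2 10T / G3 33T, arm = carrier (Willis)
ring teeth: 13 + 2·10 = 33
13(ω_sun−ω_arm) = −33(ω_ring−ω_arm),  ω_sun = 0, ω_arm = 1
ω_ring = 1 − (13/33)(0−1) = 46/33
ω_out/ω_in = 46/33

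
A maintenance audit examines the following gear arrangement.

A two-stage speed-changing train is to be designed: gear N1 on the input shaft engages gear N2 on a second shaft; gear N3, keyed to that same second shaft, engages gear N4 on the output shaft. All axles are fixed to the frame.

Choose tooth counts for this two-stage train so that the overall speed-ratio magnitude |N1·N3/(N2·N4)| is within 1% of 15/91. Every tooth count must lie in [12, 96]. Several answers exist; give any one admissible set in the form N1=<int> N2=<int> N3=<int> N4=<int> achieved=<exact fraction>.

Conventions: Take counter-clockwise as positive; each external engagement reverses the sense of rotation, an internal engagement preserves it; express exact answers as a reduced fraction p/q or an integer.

topology: fixed-axis compound train — 2 stages, target 15/91
target = 15/91 in lowest terms: an exact hit needs N1·N3 = k·15 and N2·N4 = k·91 for one integer k, every count in [12, 96]; additionally prefer no 1:1 stage (N1 ≠ N2, N3 ≠ N4)
k = 1…11: no 1:1-free in-range split of k·15 and k·91 into factor pairs; take k = 12
k = 12: N1·N3 = 180 = 12·15, N2·N4 = 1092 = 91·12
achieved = 12·15/(91·12) = 15/91; |achieved − target| = 0 ≤ 3/1820 ✓

N1=12 N2=91 N3=15 N4=12 achieved=15/91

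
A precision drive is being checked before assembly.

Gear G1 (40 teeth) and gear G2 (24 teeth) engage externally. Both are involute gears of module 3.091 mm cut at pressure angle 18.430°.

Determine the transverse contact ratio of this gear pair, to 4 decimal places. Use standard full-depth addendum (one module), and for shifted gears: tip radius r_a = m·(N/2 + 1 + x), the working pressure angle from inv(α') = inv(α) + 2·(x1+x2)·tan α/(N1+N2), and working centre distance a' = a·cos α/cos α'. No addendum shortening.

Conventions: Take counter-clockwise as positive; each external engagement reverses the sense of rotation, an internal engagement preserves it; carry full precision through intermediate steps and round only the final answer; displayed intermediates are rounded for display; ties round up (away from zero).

1.7308

class = single-mesh tooth geometry [involute pair 40T × 24T, m = 3.091]
base radii: r_b1 = 58.649290, r_b2 = 35.189574
tip radii: r_a1 = 64.911000, r_a2 = 40.183000
no profile shift: α' = α, a' = a
action lengths: √(r_a1²−r_b1²) = 27.815440, √(r_a2²−r_b2²) = 19.400190
base pitch p_b = π·m·cos α = 9.212609
CR = (27.815440 + 19.400190 − 98.912000·sin 18.43000°)/9.212609 = 1.730782
contact ratio ≈ 1.7308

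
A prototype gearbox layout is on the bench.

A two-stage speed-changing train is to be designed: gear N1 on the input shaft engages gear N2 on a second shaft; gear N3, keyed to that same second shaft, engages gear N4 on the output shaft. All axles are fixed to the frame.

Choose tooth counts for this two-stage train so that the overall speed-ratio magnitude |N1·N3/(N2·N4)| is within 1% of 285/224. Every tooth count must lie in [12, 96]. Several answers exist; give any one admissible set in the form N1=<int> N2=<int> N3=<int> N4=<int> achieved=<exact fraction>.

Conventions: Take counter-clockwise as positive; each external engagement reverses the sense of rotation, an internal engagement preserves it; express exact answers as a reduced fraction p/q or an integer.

N1=15 N2=14 N3=19 N4=16 achieved=285/224

2-stage fixed-axis compound train for ratio 285/224
target = 285/224 in lowest terms: an exact hit needs N1·N3 = k·285 and N2·N4 = k·224 for one integer k, every count in [12, 96]; additionally prefer no 1:1 stage (N1 ≠ N2, N3 ≠ N4)
k = 1: N1·N3 = 285 = 15·19, N2·N4 = 224 = 14·16
achieved = 15·19/(14·16) = 285/224; |achieved − target| = 0 ≤ 57/4480 ✓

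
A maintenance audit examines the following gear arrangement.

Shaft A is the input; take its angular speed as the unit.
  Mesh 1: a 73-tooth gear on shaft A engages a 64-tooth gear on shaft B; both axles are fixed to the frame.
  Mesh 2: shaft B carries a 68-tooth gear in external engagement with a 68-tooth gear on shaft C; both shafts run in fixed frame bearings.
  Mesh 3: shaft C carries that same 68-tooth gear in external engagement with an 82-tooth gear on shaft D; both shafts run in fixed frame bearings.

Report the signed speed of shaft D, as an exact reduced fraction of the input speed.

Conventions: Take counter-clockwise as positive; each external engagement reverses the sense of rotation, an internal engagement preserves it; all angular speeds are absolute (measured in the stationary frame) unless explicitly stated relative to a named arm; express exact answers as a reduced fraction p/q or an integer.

-1241/1312

3-mesh fixed-axis compound train (all bearings frame-fixed)
mesh 1 [73T→64T]: |ω|/ω_in = 1×73/64 = 73/64, sense flips to −
mesh 2 [68T→68T]: |ω|/ω_in = (73/64)×68/68 = 73/64, sense flips to +
mesh 3 [68T→82T]: |ω|/ω_in = (73/64)×68/82 = 1241/1312, sense flips to −
signed output speed (× input speed) = -1241/1312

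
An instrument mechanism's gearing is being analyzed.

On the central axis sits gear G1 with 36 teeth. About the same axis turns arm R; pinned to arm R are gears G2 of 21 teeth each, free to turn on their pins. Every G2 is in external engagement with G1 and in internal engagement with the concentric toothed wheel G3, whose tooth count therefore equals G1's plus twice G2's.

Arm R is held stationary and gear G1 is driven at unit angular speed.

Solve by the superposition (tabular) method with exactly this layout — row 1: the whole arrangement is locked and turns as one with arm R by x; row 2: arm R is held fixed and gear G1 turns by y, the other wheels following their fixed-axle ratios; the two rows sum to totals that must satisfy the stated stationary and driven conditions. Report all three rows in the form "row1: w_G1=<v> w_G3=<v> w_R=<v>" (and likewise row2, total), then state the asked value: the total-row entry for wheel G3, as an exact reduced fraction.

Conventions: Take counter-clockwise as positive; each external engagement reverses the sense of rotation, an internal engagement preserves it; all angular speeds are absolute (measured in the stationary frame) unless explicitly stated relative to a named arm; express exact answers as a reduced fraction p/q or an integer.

row1: w_G1=0 w_G3=0 w_R=0
row2: w_G1=1 w_G3=-6/13 w_R=0
total: w_G1=1 w_G3=-6/13 w_R=0
asked value: -6/13

class = planetary set [G3 = 36+2·21 = 78; Willis about the carrier]
row 1 (train locked, turned with arm): all members turn x
superposition row 2 [arm held]: sun y, ring −(36/78)·y, arm 0
boundary: total ω_arm = x = 0 and total ω_sun = x + y = 1  ⇒  y = 1, x = 0
row 2 ring = −(36/78)·1 = -6/13
totals (row 1 + row 2): sun 0 + 1 = 1, ring 0 + (-6/13) = -6/13, arm 0 + 0 = 0
asked cell (total, ring) = -6/13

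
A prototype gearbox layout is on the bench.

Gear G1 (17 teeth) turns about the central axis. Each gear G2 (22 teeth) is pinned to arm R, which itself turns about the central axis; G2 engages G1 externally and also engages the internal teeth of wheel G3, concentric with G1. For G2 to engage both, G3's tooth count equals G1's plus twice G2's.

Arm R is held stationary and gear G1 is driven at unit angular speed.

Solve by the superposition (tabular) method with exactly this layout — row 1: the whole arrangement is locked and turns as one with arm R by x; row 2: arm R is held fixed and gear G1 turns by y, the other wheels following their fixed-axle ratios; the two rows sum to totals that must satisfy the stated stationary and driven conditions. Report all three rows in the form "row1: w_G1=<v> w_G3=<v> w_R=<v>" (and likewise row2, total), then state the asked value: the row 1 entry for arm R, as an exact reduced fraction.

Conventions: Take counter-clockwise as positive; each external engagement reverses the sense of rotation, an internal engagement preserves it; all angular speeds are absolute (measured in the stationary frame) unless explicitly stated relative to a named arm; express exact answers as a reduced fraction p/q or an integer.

row1: w_G1=0 w_G3=0 w_R=0
row2: w_G1=1 w_G3=-17/61 w_R=0
total: w_G1=1 w_G3=-17/61 w_R=0
asked value: 0

topology: planetary set — G1 17T / G2 22T / G3 61T, arm = carrier (Willis)
row 1 (train locked, turned with arm): all members turn x
row 2 (arm held, sun turns y): ω_ring = −(17/61)·y, ω_arm = 0
boundary: total ω_arm = x = 0 and total ω_sun = x + y = 1  ⇒  y = 1, x = 0
row 2 ring = −(17/61)·1 = -17/61
totals (row 1 + row 2): sun 0 + 1 = 1, ring 0 + (-17/61) = -17/61, arm 0 + 0 = 0
asked cell (row1, arm) = 0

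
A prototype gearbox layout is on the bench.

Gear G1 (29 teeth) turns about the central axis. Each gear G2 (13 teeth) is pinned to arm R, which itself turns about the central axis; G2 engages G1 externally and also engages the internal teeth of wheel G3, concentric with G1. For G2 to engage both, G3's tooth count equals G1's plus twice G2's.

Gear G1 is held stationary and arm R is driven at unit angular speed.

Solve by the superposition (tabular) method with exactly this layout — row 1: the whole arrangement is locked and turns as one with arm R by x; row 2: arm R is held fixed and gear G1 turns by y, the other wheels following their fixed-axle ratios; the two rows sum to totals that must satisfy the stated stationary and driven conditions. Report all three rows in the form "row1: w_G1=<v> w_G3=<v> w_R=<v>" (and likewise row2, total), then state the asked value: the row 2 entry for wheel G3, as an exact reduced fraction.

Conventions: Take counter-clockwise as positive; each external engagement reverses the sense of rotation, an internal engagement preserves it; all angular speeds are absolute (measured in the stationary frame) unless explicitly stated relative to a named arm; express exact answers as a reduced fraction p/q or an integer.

recognized (axles ride arm R): planetary set, 29/13/55 teeth
row 1: whole set turns with the arm by x
superposition row 2 [arm held]: sun y, ring −(29/55)·y, arm 0
boundary: total ω_sun = x + y = 0 and total ω_arm = x = 1  ⇒  y = -1, x = 1
row 2 ring = −(29/55)·(-1) = 29/55
totals (row 1 + row 2): sun 1 + (-1) = 0, ring 1 + 29/55 = 84/55, arm 1 + 0 = 1
asked cell (row2, ring) = 29/55

row1: w_G1=1 w_G3=1 w_R=1
row2: w_G1=-1 w_G3=29/55 w_R=0
total: w_G1=0 w_G3=84/55 w_R=1
asked value: 29/55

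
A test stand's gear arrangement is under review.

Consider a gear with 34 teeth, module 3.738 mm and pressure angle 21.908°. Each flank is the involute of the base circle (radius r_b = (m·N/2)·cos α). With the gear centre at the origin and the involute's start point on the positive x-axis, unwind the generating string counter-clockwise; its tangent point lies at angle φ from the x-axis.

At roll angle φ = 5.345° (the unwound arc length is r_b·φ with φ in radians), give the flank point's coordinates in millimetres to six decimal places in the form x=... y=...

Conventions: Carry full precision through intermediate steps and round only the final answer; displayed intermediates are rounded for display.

class = single-mesh tooth geometry [base-circle involute, m = 3.738, 34T]
pitch radius r_p = m·N/2 = 3.738·34/2 = 63.546000
base radius r_b = r_p·cos α = 63.546000·cos 21.908° = 58.956973
roll angle φ = 5.345° = 0.09328785 rad
x = r_b·(cos φ + φ·sin φ) = 59.212955
y = r_b·(sin φ − φ·cos φ) = 0.015941

x=59.212955 y=0.015941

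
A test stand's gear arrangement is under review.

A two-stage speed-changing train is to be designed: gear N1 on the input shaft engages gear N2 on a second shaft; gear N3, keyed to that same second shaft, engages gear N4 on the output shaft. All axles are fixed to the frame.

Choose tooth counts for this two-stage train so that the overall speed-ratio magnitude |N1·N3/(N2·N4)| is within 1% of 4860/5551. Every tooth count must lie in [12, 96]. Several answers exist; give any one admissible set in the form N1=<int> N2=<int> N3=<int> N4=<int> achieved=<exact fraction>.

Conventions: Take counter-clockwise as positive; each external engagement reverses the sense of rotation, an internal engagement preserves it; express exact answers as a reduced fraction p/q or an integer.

2-stage fixed-axis compound train for ratio 4860/5551
target = 4860/5551 in lowest terms: an exact hit needs N1·N3 = k·4860 and N2·N4 = k·5551 for one integer k, every count in [12, 96]; additionally prefer no 1:1 stage (N1 ≠ N2, N3 ≠ N4)
k = 1: N1·N3 = 4860 = 54·90, N2·N4 = 5551 = 61·91
achieved = 54·90/(61·91) = 4860/5551; |achieved − target| = 0 ≤ 243/27755 ✓

N1=54 N2=61 N3=90 N4=91 achieved=4860/5551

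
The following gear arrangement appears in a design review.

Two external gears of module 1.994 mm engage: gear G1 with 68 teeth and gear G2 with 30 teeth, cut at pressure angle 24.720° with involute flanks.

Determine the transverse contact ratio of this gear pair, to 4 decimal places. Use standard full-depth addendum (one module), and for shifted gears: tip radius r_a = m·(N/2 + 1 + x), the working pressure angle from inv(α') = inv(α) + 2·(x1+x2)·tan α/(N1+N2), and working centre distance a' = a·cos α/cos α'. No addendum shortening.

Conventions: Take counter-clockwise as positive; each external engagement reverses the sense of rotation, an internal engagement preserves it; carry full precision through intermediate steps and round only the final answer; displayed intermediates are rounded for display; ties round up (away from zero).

recognized (one external pair, fixed centres): single-mesh tooth geometry, m = 1.994, N1 = 68, N2 = 30
base radii: r_b1 = 61.583328, r_b2 = 27.169115
tip radii: r_a1 = 69.790000, r_a2 = 31.904000
no profile shift: α' = α, a' = a
action lengths: √(r_a1²−r_b1²) = 32.835009, √(r_a2²−r_b2²) = 16.724365
base pitch p_b = π·m·cos α = 5.690286
CR = (32.835009 + 16.724365 − 97.706000·sin 24.72000°)/5.690286 = 1.528969
contact ratio ≈ 1.5290

1.5290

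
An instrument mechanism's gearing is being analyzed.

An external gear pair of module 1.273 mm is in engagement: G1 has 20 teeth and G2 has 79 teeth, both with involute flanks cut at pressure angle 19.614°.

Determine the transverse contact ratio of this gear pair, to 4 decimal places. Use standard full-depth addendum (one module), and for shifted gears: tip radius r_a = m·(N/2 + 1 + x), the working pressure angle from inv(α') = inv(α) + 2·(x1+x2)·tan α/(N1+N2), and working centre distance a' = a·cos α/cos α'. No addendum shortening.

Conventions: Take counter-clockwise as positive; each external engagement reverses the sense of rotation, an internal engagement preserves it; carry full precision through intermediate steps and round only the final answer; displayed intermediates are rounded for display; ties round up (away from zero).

topology: single-mesh involute geometry — m = 1.273, 20T/79T pair
base radii: r_b1 = 11.991348, r_b2 = 47.365823
tip radii: r_a1 = 14.003000, r_a2 = 51.556500
no profile shift: α' = α, a' = a
action lengths: √(r_a1²−r_b1²) = 7.231293, √(r_a2²−r_b2²) = 20.360538
base pitch p_b = π·m·cos α = 3.767193
CR = (7.231293 + 20.360538 − 63.013500·sin 19.61400°)/3.767193 = 1.709323
contact ratio ≈ 1.7093

1.7093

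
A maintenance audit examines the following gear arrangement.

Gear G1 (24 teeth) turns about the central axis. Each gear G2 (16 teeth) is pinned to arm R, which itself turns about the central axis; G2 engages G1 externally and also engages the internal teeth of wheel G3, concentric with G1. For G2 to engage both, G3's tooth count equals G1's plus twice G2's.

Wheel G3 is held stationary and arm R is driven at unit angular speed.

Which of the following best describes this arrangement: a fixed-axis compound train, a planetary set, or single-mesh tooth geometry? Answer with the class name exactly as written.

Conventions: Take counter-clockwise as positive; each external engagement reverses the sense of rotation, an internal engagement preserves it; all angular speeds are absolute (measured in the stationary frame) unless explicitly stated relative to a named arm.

planetary set

topology: planetary set — G1 24T / G2 16T / G3 56T, arm = carrier (Willis)
classification: planetary set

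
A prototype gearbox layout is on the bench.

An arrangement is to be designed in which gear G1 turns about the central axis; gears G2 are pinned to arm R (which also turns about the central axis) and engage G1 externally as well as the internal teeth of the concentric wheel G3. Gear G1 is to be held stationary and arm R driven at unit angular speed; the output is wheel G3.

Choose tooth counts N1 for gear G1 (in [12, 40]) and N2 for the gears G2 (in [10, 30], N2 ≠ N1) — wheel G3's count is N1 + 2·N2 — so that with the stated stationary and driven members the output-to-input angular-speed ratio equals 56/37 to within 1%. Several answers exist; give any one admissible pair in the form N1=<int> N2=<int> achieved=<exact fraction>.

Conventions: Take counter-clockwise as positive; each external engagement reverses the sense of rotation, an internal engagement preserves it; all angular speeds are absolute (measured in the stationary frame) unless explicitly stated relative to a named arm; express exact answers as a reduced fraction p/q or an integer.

N1=38 N2=18 achieved=56/37

topology: planetary set — design target 56/37, arm = carrier (Willis)
Willis with ω_sun = 0: ω_ring/ω_arm = (N1+N3)/N3; set equal to 56/37  ⇒  N3/N1 = 1/(56/37 − 1) = 37/19
N3 = N1 + 2·N2  ⇒  N2/N1 = (N3/N1 − 1)/2 = (37/19 − 1)/2 = 9/19
smallest multiple with N1 ≥ 12 and N2 ≥ 10: k = 2  ⇒  N1 = 2·19 = 38, N2 = 2·9 = 18 (N1 ≤ 40, N2 ≤ 30, N2 ≠ N1 ✓), N3 = 38 + 2·18 = 74
check: (N1+N3)/N3 with N1 = 38, N3 = 74 gives 56/37; |achieved − target| = 0 ≤ 14/925 ✓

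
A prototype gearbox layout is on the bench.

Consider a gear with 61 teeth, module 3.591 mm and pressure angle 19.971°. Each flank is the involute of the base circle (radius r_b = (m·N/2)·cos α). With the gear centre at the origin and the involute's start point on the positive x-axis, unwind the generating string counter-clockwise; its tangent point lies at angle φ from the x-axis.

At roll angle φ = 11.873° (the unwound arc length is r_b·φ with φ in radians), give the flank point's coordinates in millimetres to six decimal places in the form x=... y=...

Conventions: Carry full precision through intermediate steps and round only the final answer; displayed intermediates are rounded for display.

x=105.125756 y=0.304024

class = single-mesh tooth geometry [base-circle involute, m = 3.591, 61T]
pitch radius r_p = m·N/2 = 3.591·61/2 = 109.525500
base radius r_b = r_p·cos α = 109.525500·cos 19.971° = 102.939251
roll angle φ = 11.873° = 0.20722294 rad
x = r_b·(cos φ + φ·sin φ) = 105.125756
y = r_b·(sin φ − φ·cos φ) = 0.304024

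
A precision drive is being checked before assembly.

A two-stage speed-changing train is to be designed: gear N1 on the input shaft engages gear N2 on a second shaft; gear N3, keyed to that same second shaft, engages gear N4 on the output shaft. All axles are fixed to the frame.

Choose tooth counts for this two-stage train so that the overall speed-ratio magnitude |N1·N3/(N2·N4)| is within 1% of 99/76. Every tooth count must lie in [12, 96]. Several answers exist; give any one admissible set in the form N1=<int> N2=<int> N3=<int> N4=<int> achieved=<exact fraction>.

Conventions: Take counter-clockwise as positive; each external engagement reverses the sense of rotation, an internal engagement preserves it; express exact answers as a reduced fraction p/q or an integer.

class = fixed-axis compound train [2-stage, 99/76 wanted]
target = 99/76 in lowest terms: an exact hit needs N1·N3 = k·99 and N2·N4 = k·76 for one integer k, every count in [12, 96]; additionally prefer no 1:1 stage (N1 ≠ N2, N3 ≠ N4)
k = 1…3: no 1:1-free in-range split of k·99 and k·76 into factor pairs; take k = 4
k = 4: N1·N3 = 396 = 12·33, N2·N4 = 304 = 16·19
achieved = 12·33/(16·19) = 99/76; |achieved − target| = 0 ≤ 99/7600 ✓

N1=12 N2=16 N3=33 N4=19 achieved=99/76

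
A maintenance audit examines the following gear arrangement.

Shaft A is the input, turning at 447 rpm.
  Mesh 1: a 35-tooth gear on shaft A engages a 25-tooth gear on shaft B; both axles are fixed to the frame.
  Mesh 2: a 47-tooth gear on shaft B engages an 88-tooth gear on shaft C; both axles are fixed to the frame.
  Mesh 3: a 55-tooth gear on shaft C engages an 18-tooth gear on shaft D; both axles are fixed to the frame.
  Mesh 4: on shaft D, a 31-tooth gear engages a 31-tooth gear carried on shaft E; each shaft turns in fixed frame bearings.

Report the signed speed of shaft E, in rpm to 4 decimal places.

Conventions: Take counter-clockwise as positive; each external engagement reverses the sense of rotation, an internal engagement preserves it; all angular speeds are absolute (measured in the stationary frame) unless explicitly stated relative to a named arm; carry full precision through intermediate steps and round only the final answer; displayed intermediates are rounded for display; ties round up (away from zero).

recognized (5 fixed axles, 4 meshes): fixed-axis compound train
mesh 1 [35T→25T]: ω = 447.0000×35/25 = 625.8000 rpm, sense flips to −
mesh 2 [47T→88T]: ω = 625.8000×47/88 = 334.2341 rpm, sense flips to +
mesh 3 [55T→18T]: ω = 334.2341×55/18 = 1021.2708 rpm, sense flips to −
mesh 4 [31T→31T]: ω = 1021.2708×31/31 = 1021.2708 rpm, sense flips to +
signed output speed = +1021.2708 rpm

+1021.2708 rpm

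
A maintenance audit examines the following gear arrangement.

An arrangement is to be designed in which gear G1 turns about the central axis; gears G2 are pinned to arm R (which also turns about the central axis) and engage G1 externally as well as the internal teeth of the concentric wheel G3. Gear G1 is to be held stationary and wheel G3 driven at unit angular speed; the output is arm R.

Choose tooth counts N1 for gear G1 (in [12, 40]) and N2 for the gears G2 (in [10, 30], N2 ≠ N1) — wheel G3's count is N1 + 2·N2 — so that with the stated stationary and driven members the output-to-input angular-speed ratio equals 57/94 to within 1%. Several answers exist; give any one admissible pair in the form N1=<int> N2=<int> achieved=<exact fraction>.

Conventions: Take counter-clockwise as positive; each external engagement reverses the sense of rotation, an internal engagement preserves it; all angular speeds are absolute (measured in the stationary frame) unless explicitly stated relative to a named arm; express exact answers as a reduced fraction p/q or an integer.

topology: planetary set — design target 57/94, arm = carrier (Willis)
Willis with ω_sun = 0: ω_arm/ω_ring = N3/(N1+N3); set equal to 57/94  ⇒  N3/N1 = (57/94)/(1 − 57/94) = 57/37
N3 = N1 + 2·N2  ⇒  N2/N1 = (N3/N1 − 1)/2 = (57/37 − 1)/2 = 10/37
smallest multiple with N1 ≥ 12 and N2 ≥ 10: k = 1  ⇒  N1 = 1·37 = 37, N2 = 1·10 = 10 (N1 ≤ 40, N2 ≤ 30, N2 ≠ N1 ✓), N3 = 37 + 2·10 = 57
check: N3/(N1+N3) with N1 = 37, N3 = 57 gives 57/94; |achieved − target| = 0 ≤ 57/9400 ✓

N1=37 N2=10 achieved=57/94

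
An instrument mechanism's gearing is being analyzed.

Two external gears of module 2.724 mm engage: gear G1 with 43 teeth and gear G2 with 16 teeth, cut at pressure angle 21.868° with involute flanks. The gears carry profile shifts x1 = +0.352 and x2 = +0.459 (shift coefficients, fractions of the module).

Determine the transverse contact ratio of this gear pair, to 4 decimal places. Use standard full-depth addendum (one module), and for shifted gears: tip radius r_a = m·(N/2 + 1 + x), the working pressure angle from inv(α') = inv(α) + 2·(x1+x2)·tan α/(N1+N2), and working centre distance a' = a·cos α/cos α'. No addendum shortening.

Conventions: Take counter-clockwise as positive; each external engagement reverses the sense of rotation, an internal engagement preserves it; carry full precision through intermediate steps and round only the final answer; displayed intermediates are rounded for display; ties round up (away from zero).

recognized (one external pair, fixed centres): single-mesh tooth geometry, m = 2.724, N1 = 43, N2 = 16
base radii: r_b1 = 54.351850, r_b2 = 20.223944
tip radii: r_a1 = 62.248848, r_a2 = 25.766316
inv(α') = inv(21.868°) + 2·(+0.352+0.459)·tan α/(43+16) = 0.03071390  ⇒  α' = 25.19290°
a' = a·cos α / cos α' = 80.3580·cos 21.868°/cos 25.19290° = 82.415141
action lengths: √(r_a1²−r_b1²) = 30.344612, √(r_a2²−r_b2²) = 15.965435
base pitch p_b = π·m·cos α = 7.941924
CR = (30.344612 + 15.965435 − 82.415141·sin 25.19290°)/7.941924 = 1.413842
contact ratio ≈ 1.4138

1.4138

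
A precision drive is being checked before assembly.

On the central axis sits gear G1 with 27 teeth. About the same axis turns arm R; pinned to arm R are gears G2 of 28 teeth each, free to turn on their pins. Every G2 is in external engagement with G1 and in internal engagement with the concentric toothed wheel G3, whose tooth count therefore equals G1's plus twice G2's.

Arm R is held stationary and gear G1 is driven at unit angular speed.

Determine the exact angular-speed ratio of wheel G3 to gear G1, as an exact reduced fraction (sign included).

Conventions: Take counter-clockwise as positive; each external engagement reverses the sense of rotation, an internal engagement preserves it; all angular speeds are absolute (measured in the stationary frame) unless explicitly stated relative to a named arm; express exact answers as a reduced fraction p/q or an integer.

-27/83

planetary set (27T centre, 28T on arm, 83T internal) — Willis relation
ring teeth: 27 + 2·28 = 83
27(ω_sun−ω_arm) = −83(ω_ring−ω_arm),  ω_arm = 0, ω_sun = 1
ω_ring = 0 − (27/83)(1−0) = -27/83
ω_out/ω_in = -27/83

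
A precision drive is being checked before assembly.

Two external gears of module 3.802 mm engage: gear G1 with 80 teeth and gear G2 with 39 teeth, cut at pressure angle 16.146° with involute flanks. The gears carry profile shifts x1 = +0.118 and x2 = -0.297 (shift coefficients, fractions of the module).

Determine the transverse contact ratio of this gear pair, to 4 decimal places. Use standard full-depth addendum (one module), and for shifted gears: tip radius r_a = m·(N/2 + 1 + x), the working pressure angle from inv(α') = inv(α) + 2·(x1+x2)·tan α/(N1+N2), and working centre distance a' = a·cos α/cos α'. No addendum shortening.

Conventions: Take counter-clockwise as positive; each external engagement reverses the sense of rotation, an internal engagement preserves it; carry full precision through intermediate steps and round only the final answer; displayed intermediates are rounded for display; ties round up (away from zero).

2.0997

single-mesh involute tooth geometry (80T engaging 39T at module 3.802)
base radii: r_b1 = 146.081387, r_b2 = 71.214676
tip radii: r_a1 = 156.330636, r_a2 = 76.811806
inv(α') = inv(16.146°) + 2·(+0.118-0.297)·tan α/(80+39) = 0.00683330  ⇒  α' = 15.52587°
a' = a·cos α / cos α' = 226.2190·cos 16.146°/cos 15.52587° = 225.525562
action lengths: √(r_a1²−r_b1²) = 55.673118, √(r_a2²−r_b2²) = 28.784083
base pitch p_b = π·m·cos α = 11.473205
CR = (55.673118 + 28.784083 − 225.525562·sin 15.52587°)/11.473205 = 2.099674
contact ratio ≈ 2.0997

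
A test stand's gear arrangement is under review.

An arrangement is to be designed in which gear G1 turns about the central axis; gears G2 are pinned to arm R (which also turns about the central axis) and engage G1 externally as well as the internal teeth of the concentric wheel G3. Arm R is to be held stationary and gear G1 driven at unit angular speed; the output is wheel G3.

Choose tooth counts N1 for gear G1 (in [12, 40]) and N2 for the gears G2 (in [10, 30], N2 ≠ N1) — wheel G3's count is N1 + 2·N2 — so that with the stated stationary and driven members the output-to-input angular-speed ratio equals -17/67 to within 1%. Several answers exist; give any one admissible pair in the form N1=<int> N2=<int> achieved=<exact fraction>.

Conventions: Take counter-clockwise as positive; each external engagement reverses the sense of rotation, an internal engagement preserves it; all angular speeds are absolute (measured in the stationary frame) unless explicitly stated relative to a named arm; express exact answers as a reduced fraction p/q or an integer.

class = planetary set [ratio -17/67 wanted; Willis about the carrier]
Willis with ω_arm = 0: ω_ring/ω_sun = −N1/N3; set equal to -17/67  ⇒  N3/N1 = −1/(-17/67) = 67/17
N3 = N1 + 2·N2  ⇒  N2/N1 = (N3/N1 − 1)/2 = (67/17 − 1)/2 = 25/17
smallest multiple with N1 ≥ 12 and N2 ≥ 10: k = 1  ⇒  N1 = 1·17 = 17, N2 = 1·25 = 25 (N1 ≤ 40, N2 ≤ 30, N2 ≠ N1 ✓), N3 = 17 + 2·25 = 67
check: −N1/N3 with N1 = 17, N3 = 67 gives -17/67; |achieved − target| = 0 ≤ 17/6700 ✓

N1=17 N2=25 achieved=-17/67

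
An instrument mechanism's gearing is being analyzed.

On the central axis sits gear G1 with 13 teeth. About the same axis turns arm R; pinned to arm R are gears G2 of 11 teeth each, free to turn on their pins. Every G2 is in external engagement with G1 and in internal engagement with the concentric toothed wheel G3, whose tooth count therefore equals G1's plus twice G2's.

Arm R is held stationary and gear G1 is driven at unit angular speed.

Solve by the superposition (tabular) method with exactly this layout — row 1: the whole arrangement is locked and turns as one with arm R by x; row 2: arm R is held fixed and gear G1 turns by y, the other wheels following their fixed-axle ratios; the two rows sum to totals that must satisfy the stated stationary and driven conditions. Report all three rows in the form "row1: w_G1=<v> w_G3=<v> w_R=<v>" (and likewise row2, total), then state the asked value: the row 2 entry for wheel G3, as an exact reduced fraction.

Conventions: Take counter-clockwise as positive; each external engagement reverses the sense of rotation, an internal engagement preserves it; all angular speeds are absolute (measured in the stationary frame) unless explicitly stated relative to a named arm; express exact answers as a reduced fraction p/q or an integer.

recognized (axles ride arm R): planetary set, 13/11/35 teeth
row 1 (train locked, turned with arm): all members turn x
row 2 (arm held, sun turns y): ω_ring = −(13/35)·y, ω_arm = 0
boundary: total ω_arm = x = 0 and total ω_sun = x + y = 1  ⇒  y = 1, x = 0
row 2 ring = −(13/35)·1 = -13/35
totals (row 1 + row 2): sun 0 + 1 = 1, ring 0 + (-13/35) = -13/35, arm 0 + 0 = 0
asked cell (row2, ring) = -13/35

row1: w_G1=0 w_G3=0 w_R=0
row2: w_G1=1 w_G3=-13/35 w_R=0
total: w_G1=1 w_G3=-13/35 w_R=0
asked value: -13/35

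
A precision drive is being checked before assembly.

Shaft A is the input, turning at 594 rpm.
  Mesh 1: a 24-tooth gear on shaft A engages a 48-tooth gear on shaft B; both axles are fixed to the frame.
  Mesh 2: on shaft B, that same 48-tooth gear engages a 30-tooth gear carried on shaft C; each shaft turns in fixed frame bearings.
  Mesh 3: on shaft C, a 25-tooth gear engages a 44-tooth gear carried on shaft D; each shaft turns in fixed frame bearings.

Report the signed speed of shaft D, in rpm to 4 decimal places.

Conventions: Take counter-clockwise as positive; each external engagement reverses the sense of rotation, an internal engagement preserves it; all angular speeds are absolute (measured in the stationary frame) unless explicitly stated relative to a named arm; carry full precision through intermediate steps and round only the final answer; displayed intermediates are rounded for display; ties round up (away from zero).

-270.0000 rpm

recognized (4 fixed axles, 3 meshes): fixed-axis compound train
mesh 1 [24T→48T]: ω = 594.0000×24/48 = 297.0000 rpm, sense flips to −
mesh 2 [48T→30T]: ω = 297.0000×48/30 = 475.2000 rpm, sense flips to +
mesh 3 [25T→44T]: ω = 475.2000×25/44 = 270.0000 rpm, sense flips to −
signed output speed = -270.0000 rpm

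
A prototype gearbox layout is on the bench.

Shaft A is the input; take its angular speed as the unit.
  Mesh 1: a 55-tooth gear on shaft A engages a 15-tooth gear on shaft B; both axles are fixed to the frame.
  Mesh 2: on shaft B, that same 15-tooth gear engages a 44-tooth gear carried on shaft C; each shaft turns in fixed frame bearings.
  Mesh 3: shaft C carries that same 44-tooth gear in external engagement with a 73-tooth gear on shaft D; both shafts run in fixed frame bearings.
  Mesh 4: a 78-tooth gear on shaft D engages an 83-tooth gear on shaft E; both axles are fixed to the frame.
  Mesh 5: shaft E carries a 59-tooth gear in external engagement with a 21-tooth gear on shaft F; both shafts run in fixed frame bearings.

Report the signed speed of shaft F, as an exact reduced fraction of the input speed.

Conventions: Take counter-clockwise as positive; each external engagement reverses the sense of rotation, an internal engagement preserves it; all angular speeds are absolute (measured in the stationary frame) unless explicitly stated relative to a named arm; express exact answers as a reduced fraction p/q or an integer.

-84370/42413

5-mesh fixed-axis compound train (all bearings frame-fixed)
mesh 1 [55T→15T]: |ω|/ω_in = 1×55/15 = 11/3, sense flips to −
mesh 2 [15T→44T]: |ω|/ω_in = (11/3)×15/44 = 5/4, sense flips to +
mesh 3 [44T→73T]: |ω|/ω_in = (5/4)×44/73 = 55/73, sense flips to −
mesh 4 [78T→83T]: |ω|/ω_in = (55/73)×78/83 = 4290/6059, sense flips to +
mesh 5 [59T→21T]: |ω|/ω_in = (4290/6059)×59/21 = 84370/42413, sense flips to −
signed output speed (× input speed) = -84370/42413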